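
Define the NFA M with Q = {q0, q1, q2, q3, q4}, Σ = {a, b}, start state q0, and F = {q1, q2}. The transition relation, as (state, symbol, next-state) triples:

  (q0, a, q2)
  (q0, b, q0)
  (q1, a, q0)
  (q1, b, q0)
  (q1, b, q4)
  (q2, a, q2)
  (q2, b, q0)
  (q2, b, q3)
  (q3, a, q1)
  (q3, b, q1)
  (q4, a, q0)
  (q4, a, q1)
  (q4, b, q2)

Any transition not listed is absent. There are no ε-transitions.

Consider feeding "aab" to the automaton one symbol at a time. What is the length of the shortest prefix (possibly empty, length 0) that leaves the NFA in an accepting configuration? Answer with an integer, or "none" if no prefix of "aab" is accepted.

Start in {q0}.
Read 'a': q0→{q2}; now {q2}.
None of the earlier sets intersect F, but {q2} does.

1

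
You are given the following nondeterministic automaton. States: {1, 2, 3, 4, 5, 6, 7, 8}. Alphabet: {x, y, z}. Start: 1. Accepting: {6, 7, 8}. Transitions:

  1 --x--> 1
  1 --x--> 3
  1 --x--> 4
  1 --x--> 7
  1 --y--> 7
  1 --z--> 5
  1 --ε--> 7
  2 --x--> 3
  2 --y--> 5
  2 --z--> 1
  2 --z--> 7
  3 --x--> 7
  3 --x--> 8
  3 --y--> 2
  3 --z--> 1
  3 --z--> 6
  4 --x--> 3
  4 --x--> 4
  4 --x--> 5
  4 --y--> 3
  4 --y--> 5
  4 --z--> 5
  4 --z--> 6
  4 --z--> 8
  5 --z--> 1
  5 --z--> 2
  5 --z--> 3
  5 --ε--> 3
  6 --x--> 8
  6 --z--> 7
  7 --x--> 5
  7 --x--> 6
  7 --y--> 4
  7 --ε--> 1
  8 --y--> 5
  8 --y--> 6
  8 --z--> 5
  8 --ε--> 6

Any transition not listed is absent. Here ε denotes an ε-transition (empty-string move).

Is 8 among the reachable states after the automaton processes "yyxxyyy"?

Start: ε-closure({1}) = {1, 7}.
Read 'y': 1→{7}, 7→{4}; union {4, 7}; ε-closure = {1, 4, 7}.
Read 'y': 1→{7}, 4→{3, 5}, 7→{4}; union {3, 4, 5, 7}; ε-closure = {1, 3, 4, 5, 7}.
Read 'x': 1→{1, 3, 4, 7}, 3→{7, 8}, 4→{3, 4, 5}, 5→∅, 7→{5, 6}; now {1, 3, 4, 5, 6, 7, 8}.
Read 'x': 1→{1, 3, 4, 7}, 3→{7, 8}, 4→{3, 4, 5}, 5→∅, 6→{8}, 7→{5, 6}, 8→∅; now {1, 3, 4, 5, 6, 7, 8}.
Read 'y': 1→{7}, 3→{2}, 4→{3, 5}, 5→∅, 6→∅, 7→{4}, 8→{5, 6}; union {2, 3, 4, 5, 6, 7}; ε-closure = {1, 2, 3, 4, 5, 6, 7}.
Read 'y': 1→{7}, 2→{5}, 3→{2}, 4→{3, 5}, 5→∅, 6→∅, 7→{4}; union {2, 3, 4, 5, 7}; ε-closure = {1, 2, 3, 4, 5, 7}.
Read 'y': 1→{7}, 2→{5}, 3→{2}, 4→{3, 5}, 5→∅, 7→{4}; union {2, 3, 4, 5, 7}; ε-closure = {1, 2, 3, 4, 5, 7}.
State 8 is not in {1, 2, 3, 4, 5, 7}.

No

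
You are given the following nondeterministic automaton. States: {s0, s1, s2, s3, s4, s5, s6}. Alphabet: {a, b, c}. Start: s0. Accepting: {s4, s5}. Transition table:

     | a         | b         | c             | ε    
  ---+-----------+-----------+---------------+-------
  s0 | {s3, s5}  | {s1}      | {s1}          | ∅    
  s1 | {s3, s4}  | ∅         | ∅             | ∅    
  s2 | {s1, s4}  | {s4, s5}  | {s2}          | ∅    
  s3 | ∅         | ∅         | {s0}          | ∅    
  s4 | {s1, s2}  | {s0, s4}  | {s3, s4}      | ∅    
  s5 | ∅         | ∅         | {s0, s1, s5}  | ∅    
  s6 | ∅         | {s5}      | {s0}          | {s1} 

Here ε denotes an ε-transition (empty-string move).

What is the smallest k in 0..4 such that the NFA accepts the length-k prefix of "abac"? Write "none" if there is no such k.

1

Start in {s0}.
Read 'a': s0→{s3, s5}; now {s3, s5}.
None of the earlier sets intersect F, but {s3, s5} does.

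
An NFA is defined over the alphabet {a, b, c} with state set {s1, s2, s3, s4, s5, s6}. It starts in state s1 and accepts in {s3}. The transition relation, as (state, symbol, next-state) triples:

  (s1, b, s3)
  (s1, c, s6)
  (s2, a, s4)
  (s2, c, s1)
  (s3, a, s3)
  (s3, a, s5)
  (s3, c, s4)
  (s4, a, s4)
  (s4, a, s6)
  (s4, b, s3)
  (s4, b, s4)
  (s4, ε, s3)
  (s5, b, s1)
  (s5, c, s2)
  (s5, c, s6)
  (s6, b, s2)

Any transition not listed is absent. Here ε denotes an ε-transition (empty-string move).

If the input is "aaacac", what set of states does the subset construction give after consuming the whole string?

Start in {s1}.
Read 'a': {s1} → ∅.
The set is empty and remains empty for the remaining 5 symbols.

∅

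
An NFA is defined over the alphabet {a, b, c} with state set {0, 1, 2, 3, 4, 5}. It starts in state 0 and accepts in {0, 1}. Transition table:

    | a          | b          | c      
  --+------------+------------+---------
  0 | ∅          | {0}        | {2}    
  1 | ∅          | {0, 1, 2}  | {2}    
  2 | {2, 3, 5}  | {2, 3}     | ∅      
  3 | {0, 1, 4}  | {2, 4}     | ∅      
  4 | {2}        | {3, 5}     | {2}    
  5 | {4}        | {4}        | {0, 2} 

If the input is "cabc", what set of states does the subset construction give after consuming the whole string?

Start in {0}.
Read 'c': 0→{2}; now {2}.
Read 'a': 2→{2, 3, 5}; now {2, 3, 5}.
Read 'b': 2→{2, 3}, 3→{2, 4}, 5→{4}; now {2, 3, 4}.
Read 'c': 2→∅, 3→∅, 4→{2}; now {2}.

{2}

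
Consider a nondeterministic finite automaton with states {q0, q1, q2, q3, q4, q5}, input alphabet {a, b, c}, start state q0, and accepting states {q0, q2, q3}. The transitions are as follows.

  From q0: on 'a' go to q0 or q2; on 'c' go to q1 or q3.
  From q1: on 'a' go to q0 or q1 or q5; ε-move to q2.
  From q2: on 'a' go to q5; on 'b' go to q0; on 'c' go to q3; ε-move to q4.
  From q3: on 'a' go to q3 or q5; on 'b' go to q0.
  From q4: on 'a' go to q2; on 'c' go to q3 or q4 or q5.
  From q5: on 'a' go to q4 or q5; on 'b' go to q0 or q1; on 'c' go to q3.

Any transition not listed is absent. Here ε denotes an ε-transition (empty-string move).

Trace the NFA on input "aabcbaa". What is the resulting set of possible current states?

Start in {q0}.
Read 'a': q0→{q0, q2}; union {q0, q2}; ε-closure = {q0, q2, q4}.
Read 'a': q0→{q0, q2}, q2→{q5}, q4→{q2}; union {q0, q2, q5}; ε-closure = {q0, q2, q4, q5}.
Read 'b': q0→∅, q2→{q0}, q4→∅, q5→{q0, q1}; union {q0, q1}; ε-closure = {q0, q1, q2, q4}.
Read 'c': q0→{q1, q3}, q1→∅, q2→{q3}, q4→{q3, q4, q5}; union {q1, q3, q4, q5}; ε-closure = {q1, q2, q3, q4, q5}.
Read 'b': q1→∅, q2→{q0}, q3→{q0}, q4→∅, q5→{q0, q1}; union {q0, q1}; ε-closure = {q0, q1, q2, q4}.
Read 'a': q0→{q0, q2}, q1→{q0, q1, q5}, q2→{q5}, q4→{q2}; union {q0, q1, q2, q5}; ε-closure = {q0, q1, q2, q4, q5}.
Read 'a': q0→{q0, q2}, q1→{q0, q1, q5}, q2→{q5}, q4→{q2}, q5→{q4, q5}; now {q0, q1, q2, q4, q5}.

{q0, q1, q2, q4, q5}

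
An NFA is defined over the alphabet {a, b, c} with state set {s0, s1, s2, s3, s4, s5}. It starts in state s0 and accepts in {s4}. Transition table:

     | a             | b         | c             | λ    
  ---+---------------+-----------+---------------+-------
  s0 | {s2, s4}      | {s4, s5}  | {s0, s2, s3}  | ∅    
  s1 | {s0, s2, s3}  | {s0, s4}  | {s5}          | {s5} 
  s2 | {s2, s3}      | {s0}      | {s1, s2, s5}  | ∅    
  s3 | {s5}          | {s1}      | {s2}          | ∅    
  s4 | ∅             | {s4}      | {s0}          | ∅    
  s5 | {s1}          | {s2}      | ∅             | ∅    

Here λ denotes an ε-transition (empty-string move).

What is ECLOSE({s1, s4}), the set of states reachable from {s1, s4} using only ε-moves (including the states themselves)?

Begin with {s1, s4}.
ε-move s1 → s5; add s5.

{s1, s4, s5}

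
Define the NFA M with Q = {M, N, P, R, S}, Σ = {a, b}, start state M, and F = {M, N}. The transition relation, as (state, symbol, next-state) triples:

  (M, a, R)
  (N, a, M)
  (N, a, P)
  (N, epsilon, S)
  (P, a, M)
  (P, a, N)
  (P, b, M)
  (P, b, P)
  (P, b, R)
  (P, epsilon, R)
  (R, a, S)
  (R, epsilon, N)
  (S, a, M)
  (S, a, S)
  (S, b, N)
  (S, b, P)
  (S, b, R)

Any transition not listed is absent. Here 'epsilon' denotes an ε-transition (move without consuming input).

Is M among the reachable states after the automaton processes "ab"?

No

Start in {M}.
Read 'a': M→{R}; union {R}; ε-closure = {N, R, S}.
Read 'b': N→∅, R→∅, S→{N, P, R}; union {N, P, R}; ε-closure = {N, P, R, S}.
State M is not in {N, P, R, S}.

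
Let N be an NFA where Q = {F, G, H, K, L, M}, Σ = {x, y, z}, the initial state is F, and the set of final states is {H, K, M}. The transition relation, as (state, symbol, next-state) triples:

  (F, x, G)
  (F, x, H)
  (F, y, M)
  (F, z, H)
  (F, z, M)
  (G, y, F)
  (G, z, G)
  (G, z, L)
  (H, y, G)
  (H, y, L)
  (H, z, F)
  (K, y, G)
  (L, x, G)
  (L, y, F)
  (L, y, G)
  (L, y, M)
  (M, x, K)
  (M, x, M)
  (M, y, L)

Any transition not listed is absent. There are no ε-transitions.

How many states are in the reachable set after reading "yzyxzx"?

Start in {F}.
Read 'y': {F} → {M}.
Read 'z': {M} → ∅.
The set is empty and remains empty for the remaining 4 symbols.
That set has 0 states.

0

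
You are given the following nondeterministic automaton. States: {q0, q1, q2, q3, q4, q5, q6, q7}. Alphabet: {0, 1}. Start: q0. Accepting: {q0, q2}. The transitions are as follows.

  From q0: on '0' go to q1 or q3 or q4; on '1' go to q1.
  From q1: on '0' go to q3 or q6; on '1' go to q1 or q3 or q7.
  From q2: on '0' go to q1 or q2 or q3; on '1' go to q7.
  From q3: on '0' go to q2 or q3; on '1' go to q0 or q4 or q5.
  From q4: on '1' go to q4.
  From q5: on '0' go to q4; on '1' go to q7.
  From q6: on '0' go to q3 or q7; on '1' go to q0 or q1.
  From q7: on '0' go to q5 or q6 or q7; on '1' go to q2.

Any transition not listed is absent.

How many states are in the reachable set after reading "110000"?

7

Start in {q0}.
Read '1': {q0} → {q1}.
Read '1': {q1} → {q1, q3, q7}.
Read '0': {q1, q3, q7} → {q2, q3, q5, q6, q7}.
Read '0': {q2, q3, q5, q6, q7} → {q1, q2, q3, q4, q5, q6, q7}.
Read '0': {q1, q2, q3, q4, q5, q6, q7} → {q1, q2, q3, q4, q5, q6, q7}.
Read '0': {q1, q2, q3, q4, q5, q6, q7} → {q1, q2, q3, q4, q5, q6, q7}.
That set has 7 states.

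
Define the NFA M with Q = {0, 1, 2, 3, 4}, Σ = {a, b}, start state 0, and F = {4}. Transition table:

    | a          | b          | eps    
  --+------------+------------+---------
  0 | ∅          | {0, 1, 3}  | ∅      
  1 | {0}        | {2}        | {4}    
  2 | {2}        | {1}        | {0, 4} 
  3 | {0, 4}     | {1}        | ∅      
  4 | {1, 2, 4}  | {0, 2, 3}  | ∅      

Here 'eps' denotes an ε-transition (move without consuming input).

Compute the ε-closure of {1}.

{1, 4}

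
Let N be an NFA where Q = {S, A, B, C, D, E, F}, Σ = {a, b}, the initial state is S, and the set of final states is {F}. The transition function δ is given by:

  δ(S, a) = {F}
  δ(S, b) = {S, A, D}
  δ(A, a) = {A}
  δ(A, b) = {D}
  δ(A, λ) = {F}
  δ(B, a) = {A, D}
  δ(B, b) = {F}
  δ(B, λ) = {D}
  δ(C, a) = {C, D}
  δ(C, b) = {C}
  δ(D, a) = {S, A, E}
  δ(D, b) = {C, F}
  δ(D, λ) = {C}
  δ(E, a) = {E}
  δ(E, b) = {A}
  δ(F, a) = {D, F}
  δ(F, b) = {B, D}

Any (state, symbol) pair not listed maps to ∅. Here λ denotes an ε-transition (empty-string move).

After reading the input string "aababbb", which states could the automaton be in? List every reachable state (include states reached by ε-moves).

{S, A, B, C, D, F}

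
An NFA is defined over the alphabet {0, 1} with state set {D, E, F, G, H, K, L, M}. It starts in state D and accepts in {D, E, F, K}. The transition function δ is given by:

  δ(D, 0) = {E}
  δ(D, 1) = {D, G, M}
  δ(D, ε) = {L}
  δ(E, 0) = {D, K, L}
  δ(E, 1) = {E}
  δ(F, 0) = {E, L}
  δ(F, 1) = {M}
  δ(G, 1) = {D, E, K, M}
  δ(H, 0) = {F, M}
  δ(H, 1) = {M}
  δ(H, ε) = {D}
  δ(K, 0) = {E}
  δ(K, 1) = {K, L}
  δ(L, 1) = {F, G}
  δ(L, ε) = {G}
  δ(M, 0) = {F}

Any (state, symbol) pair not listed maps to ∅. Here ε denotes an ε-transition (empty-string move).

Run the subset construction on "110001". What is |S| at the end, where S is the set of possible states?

Start: ε-closure({D}) = {D, G, L}.
Read '1': D→{D, G, M}, G→{D, E, K, M}, L→{F, G}; union {D, E, F, G, K, M}; ε-closure = {D, E, F, G, K, L, M}.
Read '1': D→{D, G, M}, E→{E}, F→{M}, G→{D, E, K, M}, K→{K, L}, L→{F, G}, M→∅; now {D, E, F, G, K, L, M}.
Read '0': D→{E}, E→{D, K, L}, F→{E, L}, G→∅, K→{E}, L→∅, M→{F}; union {D, E, F, K, L}; ε-closure = {D, E, F, G, K, L}.
Read '0': D→{E}, E→{D, K, L}, F→{E, L}, G→∅, K→{E}, L→∅; union {D, E, K, L}; ε-closure = {D, E, G, K, L}.
Read '0': D→{E}, E→{D, K, L}, G→∅, K→{E}, L→∅; union {D, E, K, L}; ε-closure = {D, E, G, K, L}.
Read '1': D→{D, G, M}, E→{E}, G→{D, E, K, M}, K→{K, L}, L→{F, G}; now {D, E, F, G, K, L, M}.
That set has 7 states.

7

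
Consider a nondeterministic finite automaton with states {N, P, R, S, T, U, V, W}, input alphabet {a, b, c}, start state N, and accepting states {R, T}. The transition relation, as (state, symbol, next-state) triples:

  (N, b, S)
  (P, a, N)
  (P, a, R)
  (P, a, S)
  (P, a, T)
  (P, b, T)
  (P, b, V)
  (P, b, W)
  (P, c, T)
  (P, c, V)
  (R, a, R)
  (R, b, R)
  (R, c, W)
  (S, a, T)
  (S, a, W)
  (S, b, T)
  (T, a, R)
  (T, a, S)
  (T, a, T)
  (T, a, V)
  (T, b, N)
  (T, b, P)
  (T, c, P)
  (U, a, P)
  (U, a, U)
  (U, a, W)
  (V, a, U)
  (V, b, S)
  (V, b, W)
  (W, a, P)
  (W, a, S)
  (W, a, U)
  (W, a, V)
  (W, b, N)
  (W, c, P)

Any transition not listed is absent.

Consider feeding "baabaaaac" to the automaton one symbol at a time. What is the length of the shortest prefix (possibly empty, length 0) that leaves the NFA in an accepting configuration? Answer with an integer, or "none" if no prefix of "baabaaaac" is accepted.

Start in {N}.
Read 'b': N→{S}; now {S}.
Read 'a': S→{T, W}; now {T, W}.
None of the earlier sets intersect F, but {T, W} does.

2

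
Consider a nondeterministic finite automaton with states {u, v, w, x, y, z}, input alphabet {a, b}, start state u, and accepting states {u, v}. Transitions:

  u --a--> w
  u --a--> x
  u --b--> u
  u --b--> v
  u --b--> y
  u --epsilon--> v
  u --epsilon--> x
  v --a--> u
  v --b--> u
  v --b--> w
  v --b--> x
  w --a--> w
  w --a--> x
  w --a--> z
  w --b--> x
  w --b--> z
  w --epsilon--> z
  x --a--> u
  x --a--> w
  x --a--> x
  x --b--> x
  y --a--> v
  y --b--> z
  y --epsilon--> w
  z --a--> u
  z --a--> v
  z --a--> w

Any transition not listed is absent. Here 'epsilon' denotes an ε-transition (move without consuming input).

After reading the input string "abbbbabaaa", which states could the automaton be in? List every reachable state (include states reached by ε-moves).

Start: ε-closure({u}) = {u, v, x}.
Read 'a': u→{w, x}, v→{u}, x→{u, w, x}; union {u, w, x}; ε-closure = {u, v, w, x, z}.
Read 'b': u→{u, v, y}, v→{u, w, x}, w→{x, z}, x→{x}, z→∅; now {u, v, w, x, y, z}.
Read 'b': u→{u, v, y}, v→{u, w, x}, w→{x, z}, x→{x}, y→{z}, z→∅; now {u, v, w, x, y, z}.
Read 'b': u→{u, v, y}, v→{u, w, x}, w→{x, z}, x→{x}, y→{z}, z→∅; now {u, v, w, x, y, z}.
Read 'b': u→{u, v, y}, v→{u, w, x}, w→{x, z}, x→{x}, y→{z}, z→∅; now {u, v, w, x, y, z}.
Read 'a': u→{w, x}, v→{u}, w→{w, x, z}, x→{u, w, x}, y→{v}, z→{u, v, w}; now {u, v, w, x, z}.
Read 'b': u→{u, v, y}, v→{u, w, x}, w→{x, z}, x→{x}, z→∅; now {u, v, w, x, y, z}.
Read 'a': u→{w, x}, v→{u}, w→{w, x, z}, x→{u, w, x}, y→{v}, z→{u, v, w}; now {u, v, w, x, z}.
Read 'a': u→{w, x}, v→{u}, w→{w, x, z}, x→{u, w, x}, z→{u, v, w}; now {u, v, w, x, z}.
Read 'a': u→{w, x}, v→{u}, w→{w, x, z}, x→{u, w, x}, z→{u, v, w}; now {u, v, w, x, z}.

{u, v, w, x, z}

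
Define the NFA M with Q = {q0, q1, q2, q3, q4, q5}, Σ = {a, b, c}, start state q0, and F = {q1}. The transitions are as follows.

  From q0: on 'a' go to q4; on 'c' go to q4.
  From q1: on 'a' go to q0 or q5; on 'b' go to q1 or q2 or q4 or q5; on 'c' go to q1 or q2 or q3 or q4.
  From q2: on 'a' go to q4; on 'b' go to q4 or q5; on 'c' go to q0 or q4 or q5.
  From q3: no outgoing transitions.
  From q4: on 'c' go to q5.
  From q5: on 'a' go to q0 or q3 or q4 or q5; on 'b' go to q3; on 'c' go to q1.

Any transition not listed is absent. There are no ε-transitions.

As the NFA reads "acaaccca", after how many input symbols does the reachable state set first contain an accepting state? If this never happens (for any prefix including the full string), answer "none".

5

Start in {q0}.
Read 'a': q0→{q4}; now {q4}.
Read 'c': q4→{q5}; now {q5}.
Read 'a': q5→{q0, q3, q4, q5}; now {q0, q3, q4, q5}.
Read 'a': q0→{q4}, q3→∅, q4→∅, q5→{q0, q3, q4, q5}; now {q0, q3, q4, q5}.
Read 'c': q0→{q4}, q3→∅, q4→{q5}, q5→{q1}; now {q1, q4, q5}.
None of the earlier sets intersect F, but {q1, q4, q5} does.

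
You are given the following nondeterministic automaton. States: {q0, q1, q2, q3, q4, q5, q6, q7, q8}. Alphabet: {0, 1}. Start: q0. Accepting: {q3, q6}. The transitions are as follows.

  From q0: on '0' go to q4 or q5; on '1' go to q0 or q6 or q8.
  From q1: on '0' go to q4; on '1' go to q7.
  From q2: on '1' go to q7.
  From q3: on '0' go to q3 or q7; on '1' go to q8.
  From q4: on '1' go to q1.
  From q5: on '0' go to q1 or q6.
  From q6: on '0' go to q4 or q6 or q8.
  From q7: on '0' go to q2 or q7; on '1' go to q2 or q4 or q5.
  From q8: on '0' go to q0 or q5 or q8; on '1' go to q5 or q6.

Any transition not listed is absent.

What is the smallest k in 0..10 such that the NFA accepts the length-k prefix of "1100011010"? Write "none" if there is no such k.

1

Start in {q0}.
Read '1': q0→{q0, q6, q8}; now {q0, q6, q8}.
None of the earlier sets intersect F, but {q0, q6, q8} does.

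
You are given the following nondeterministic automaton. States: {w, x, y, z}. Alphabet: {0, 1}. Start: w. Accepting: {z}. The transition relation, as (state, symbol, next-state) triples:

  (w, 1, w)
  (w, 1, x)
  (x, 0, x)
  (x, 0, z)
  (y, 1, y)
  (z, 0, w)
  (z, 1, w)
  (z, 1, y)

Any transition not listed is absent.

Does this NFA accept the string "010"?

No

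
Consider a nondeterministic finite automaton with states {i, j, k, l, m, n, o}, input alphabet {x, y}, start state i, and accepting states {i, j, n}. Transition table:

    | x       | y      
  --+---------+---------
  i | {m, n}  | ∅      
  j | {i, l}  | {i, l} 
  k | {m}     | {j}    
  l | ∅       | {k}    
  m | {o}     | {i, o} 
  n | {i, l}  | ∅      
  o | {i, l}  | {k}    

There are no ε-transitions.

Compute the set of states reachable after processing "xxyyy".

{i, l}

Start in {i}.
Read 'x': {i} → {m, n}.
Read 'x': {m, n} → {i, l, o}.
Read 'y': {i, l, o} → {k}.
Read 'y': {k} → {j}.
Read 'y': {j} → {i, l}.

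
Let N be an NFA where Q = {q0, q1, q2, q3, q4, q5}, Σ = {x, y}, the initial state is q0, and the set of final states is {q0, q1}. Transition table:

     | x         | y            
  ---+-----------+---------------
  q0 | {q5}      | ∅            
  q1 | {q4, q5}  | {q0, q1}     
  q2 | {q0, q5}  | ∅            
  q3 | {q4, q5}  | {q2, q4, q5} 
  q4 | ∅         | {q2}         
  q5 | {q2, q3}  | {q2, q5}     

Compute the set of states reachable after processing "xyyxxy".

{q2, q4, q5}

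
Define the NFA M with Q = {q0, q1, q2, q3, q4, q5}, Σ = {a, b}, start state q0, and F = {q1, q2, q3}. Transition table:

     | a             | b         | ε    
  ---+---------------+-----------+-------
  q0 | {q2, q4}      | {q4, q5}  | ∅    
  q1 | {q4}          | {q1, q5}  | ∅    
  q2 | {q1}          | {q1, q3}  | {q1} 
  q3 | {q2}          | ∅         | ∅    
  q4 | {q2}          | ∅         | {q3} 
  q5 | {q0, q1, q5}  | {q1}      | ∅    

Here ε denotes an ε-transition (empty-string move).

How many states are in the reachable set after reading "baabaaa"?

6

Start in {q0}.
Read 'b': q0→{q4, q5}; union {q4, q5}; ε-closure = {q3, q4, q5}.
Read 'a': q3→{q2}, q4→{q2}, q5→{q0, q1, q5}; now {q0, q1, q2, q5}.
Read 'a': q0→{q2, q4}, q1→{q4}, q2→{q1}, q5→{q0, q1, q5}; union {q0, q1, q2, q4, q5}; ε-closure = {q0, q1, q2, q3, q4, q5}.
Read 'b': q0→{q4, q5}, q1→{q1, q5}, q2→{q1, q3}, q3→∅, q4→∅, q5→{q1}; now {q1, q3, q4, q5}.
Read 'a': q1→{q4}, q3→{q2}, q4→{q2}, q5→{q0, q1, q5}; union {q0, q1, q2, q4, q5}; ε-closure = {q0, q1, q2, q3, q4, q5}.
Read 'a': q0→{q2, q4}, q1→{q4}, q2→{q1}, q3→{q2}, q4→{q2}, q5→{q0, q1, q5}; union {q0, q1, q2, q4, q5}; ε-closure = {q0, q1, q2, q3, q4, q5}.
Read 'a': q0→{q2, q4}, q1→{q4}, q2→{q1}, q3→{q2}, q4→{q2}, q5→{q0, q1, q5}; union {q0, q1, q2, q4, q5}; ε-closure = {q0, q1, q2, q3, q4, q5}.
That set has 6 states.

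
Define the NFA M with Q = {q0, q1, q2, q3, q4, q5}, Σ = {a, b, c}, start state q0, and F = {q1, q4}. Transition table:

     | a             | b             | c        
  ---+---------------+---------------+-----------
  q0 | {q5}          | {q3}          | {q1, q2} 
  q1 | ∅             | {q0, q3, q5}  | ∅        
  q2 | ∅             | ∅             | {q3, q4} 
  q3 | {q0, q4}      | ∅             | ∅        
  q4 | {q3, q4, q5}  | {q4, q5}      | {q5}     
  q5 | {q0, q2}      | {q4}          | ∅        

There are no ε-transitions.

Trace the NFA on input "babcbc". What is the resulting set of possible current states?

{q5}

Start in {q0}.
Read 'b': q0→{q3}; now {q3}.
Read 'a': q3→{q0, q4}; now {q0, q4}.
Read 'b': q0→{q3}, q4→{q4, q5}; now {q3, q4, q5}.
Read 'c': q3→∅, q4→{q5}, q5→∅; now {q5}.
Read 'b': q5→{q4}; now {q4}.
Read 'c': q4→{q5}; now {q5}.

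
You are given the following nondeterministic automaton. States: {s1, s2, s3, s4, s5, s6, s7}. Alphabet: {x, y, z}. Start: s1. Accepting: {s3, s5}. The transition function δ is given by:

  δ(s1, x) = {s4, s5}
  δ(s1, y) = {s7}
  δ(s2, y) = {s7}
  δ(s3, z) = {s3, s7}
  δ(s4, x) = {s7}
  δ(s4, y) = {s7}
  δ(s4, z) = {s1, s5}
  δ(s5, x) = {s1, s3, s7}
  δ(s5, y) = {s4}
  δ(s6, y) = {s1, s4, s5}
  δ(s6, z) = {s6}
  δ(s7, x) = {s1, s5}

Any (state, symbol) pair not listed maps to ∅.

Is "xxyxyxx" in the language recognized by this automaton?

Start in {s1}.
Read 'x': s1→{s4, s5}; now {s4, s5}.
Read 'x': s4→{s7}, s5→{s1, s3, s7}; now {s1, s3, s7}.
Read 'y': s1→{s7}, s3→∅, s7→∅; now {s7}.
Read 'x': s7→{s1, s5}; now {s1, s5}.
Read 'y': s1→{s7}, s5→{s4}; now {s4, s7}.
Read 'x': s4→{s7}, s7→{s1, s5}; now {s1, s5, s7}.
Read 'x': s1→{s4, s5}, s5→{s1, s3, s7}, s7→{s1, s5}; now {s1, s3, s4, s5, s7}.
The final set {s1, s3, s4, s5, s7} contains the accepting states s3, s5.

Yes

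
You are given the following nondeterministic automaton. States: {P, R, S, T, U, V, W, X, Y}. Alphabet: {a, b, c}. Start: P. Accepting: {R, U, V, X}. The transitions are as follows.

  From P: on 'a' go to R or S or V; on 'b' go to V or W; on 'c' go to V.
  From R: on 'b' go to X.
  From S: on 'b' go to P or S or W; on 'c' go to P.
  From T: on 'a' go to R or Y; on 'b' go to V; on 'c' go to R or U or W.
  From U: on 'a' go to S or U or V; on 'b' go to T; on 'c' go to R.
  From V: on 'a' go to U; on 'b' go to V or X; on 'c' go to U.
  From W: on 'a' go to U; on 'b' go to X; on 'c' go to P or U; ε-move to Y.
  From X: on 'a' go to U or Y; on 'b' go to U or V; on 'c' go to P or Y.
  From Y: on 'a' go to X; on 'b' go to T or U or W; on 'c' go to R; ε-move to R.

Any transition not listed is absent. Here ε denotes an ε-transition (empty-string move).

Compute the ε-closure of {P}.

Begin with {P}.
No ε-moves leave this set, so the closure equals the set itself.

{P}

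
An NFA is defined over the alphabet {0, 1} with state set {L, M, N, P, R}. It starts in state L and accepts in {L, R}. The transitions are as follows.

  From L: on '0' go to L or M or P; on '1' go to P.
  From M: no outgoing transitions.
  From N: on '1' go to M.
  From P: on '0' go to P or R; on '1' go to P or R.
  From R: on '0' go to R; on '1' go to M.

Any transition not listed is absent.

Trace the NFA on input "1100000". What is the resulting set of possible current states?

Start in {L}.
Read '1': L→{P}; now {P}.
Read '1': P→{P, R}; now {P, R}.
Read '0': P→{P, R}, R→{R}; now {P, R}.
Read '0': P→{P, R}, R→{R}; now {P, R}.
Read '0': P→{P, R}, R→{R}; now {P, R}.
Read '0': P→{P, R}, R→{R}; now {P, R}.
Read '0': P→{P, R}, R→{R}; now {P, R}.

{P, R}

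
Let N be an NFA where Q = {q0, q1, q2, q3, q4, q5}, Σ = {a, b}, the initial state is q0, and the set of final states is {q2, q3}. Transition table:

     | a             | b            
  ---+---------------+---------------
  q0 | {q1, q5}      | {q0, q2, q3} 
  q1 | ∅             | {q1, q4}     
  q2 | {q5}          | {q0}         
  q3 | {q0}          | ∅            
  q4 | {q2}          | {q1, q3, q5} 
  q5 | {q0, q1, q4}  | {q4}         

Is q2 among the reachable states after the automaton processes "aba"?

Start in {q0}.
Read 'a': {q0} → {q1, q5}.
Read 'b': {q1, q5} → {q1, q4}.
Read 'a': {q1, q4} → {q2}.
State q2 is in {q2}.

Yes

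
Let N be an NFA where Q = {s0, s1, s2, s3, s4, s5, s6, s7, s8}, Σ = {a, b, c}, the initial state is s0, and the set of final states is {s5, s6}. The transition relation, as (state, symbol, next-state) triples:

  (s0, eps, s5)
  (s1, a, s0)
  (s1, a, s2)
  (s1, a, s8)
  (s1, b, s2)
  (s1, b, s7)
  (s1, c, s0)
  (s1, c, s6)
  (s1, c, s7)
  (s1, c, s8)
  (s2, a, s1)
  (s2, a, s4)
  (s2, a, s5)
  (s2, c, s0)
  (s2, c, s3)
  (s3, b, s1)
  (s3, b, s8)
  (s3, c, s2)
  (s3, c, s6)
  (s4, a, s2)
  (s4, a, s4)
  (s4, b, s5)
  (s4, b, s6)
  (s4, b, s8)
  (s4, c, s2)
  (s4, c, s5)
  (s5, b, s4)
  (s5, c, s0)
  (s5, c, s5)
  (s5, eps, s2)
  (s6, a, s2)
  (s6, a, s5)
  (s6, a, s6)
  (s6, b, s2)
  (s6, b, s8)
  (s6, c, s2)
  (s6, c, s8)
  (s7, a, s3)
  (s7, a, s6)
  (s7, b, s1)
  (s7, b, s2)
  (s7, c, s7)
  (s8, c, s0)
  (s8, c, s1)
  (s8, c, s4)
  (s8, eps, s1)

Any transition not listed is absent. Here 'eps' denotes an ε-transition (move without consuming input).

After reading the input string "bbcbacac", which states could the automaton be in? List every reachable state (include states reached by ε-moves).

Start: ε-closure({s0}) = {s0, s2, s5}.
Read 'b': s0→∅, s2→∅, s5→{s4}; now {s4}.
Read 'b': s4→{s5, s6, s8}; union {s5, s6, s8}; ε-closure = {s1, s2, s5, s6, s8}.
Read 'c': s1→{s0, s6, s7, s8}, s2→{s0, s3}, s5→{s0, s5}, s6→{s2, s8}, s8→{s0, s1, s4}; now {s0, s1, s2, s3, s4, s5, s6, s7, s8}.
Read 'b': s0→∅, s1→{s2, s7}, s2→∅, s3→{s1, s8}, s4→{s5, s6, s8}, s5→{s4}, s6→{s2, s8}, s7→{s1, s2}, s8→∅; now {s1, s2, s4, s5, s6, s7, s8}.
Read 'a': s1→{s0, s2, s8}, s2→{s1, s4, s5}, s4→{s2, s4}, s5→∅, s6→{s2, s5, s6}, s7→{s3, s6}, s8→∅; now {s0, s1, s2, s3, s4, s5, s6, s8}.
Read 'c': s0→∅, s1→{s0, s6, s7, s8}, s2→{s0, s3}, s3→{s2, s6}, s4→{s2, s5}, s5→{s0, s5}, s6→{s2, s8}, s8→{s0, s1, s4}; now {s0, s1, s2, s3, s4, s5, s6, s7, s8}.
Read 'a': s0→∅, s1→{s0, s2, s8}, s2→{s1, s4, s5}, s3→∅, s4→{s2, s4}, s5→∅, s6→{s2, s5, s6}, s7→{s3, s6}, s8→∅; now {s0, s1, s2, s3, s4, s5, s6, s8}.
Read 'c': s0→∅, s1→{s0, s6, s7, s8}, s2→{s0, s3}, s3→{s2, s6}, s4→{s2, s5}, s5→{s0, s5}, s6→{s2, s8}, s8→{s0, s1, s4}; now {s0, s1, s2, s3, s4, s5, s6, s7, s8}.

{s0, s1, s2, s3, s4, s5, s6, s7, s8}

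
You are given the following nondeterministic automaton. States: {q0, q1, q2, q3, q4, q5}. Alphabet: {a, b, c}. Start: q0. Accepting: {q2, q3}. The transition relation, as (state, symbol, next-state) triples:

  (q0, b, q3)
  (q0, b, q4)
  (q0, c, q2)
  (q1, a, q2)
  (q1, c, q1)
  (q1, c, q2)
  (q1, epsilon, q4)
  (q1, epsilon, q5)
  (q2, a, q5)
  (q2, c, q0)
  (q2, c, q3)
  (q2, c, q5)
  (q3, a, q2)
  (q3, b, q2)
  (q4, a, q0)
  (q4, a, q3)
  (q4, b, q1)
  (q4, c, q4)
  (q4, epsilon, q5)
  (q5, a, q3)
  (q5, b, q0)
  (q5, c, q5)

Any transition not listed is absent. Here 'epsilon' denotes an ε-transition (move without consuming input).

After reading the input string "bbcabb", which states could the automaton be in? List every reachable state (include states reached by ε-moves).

{q0, q1, q2, q3, q4, q5}

Start in {q0}.
Read 'b': q0→{q3, q4}; union {q3, q4}; ε-closure = {q3, q4, q5}.
Read 'b': q3→{q2}, q4→{q1}, q5→{q0}; union {q0, q1, q2}; ε-closure = {q0, q1, q2, q4, q5}.
Read 'c': q0→{q2}, q1→{q1, q2}, q2→{q0, q3, q5}, q4→{q4}, q5→{q5}; now {q0, q1, q2, q3, q4, q5}.
Read 'a': q0→∅, q1→{q2}, q2→{q5}, q3→{q2}, q4→{q0, q3}, q5→{q3}; now {q0, q2, q3, q5}.
Read 'b': q0→{q3, q4}, q2→∅, q3→{q2}, q5→{q0}; union {q0, q2, q3, q4}; ε-closure = {q0, q2, q3, q4, q5}.
Read 'b': q0→{q3, q4}, q2→∅, q3→{q2}, q4→{q1}, q5→{q0}; union {q0, q1, q2, q3, q4}; ε-closure = {q0, q1, q2, q3, q4, q5}.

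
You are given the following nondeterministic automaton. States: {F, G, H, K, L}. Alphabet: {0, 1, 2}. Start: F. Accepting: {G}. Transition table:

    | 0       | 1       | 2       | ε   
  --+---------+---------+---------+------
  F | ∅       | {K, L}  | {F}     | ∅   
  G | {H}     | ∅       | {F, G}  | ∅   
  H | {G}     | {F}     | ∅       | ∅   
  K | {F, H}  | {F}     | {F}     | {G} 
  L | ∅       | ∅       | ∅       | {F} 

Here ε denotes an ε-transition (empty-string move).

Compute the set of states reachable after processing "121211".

{F, G, K, L}

Start in {F}.
Read '1': {F} → {F, G, K, L}.
Read '2': {F, G, K, L} → {F, G}.
Read '1': {F, G} → {F, G, K, L}.
Read '2': {F, G, K, L} → {F, G}.
Read '1': {F, G} → {F, G, K, L}.
Read '1': {F, G, K, L} → {F, G, K, L}.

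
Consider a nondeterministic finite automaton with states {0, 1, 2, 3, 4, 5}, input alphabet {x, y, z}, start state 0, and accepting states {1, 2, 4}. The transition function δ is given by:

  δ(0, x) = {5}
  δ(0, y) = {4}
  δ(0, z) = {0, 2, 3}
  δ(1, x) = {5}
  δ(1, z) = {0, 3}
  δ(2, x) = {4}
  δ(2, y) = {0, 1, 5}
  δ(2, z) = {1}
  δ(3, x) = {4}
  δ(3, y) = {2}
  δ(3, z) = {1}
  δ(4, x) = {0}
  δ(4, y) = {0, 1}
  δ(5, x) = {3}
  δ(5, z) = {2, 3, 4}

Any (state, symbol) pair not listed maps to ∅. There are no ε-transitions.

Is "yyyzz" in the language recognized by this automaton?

No

Start in {0}.
Read 'y': 0→{4}; now {4}.
Read 'y': 4→{0, 1}; now {0, 1}.
Read 'y': 0→{4}, 1→∅; now {4}.
Read 'z': 4→∅; now ∅.
The set is empty and remains empty for the remaining 1 symbol.
The final set ∅ contains no accepting state.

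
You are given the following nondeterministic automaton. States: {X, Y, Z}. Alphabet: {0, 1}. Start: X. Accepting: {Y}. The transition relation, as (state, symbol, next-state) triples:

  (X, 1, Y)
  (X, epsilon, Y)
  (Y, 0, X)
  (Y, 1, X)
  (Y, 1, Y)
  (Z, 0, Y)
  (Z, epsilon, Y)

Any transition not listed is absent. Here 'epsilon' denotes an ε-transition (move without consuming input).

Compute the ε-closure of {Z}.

Begin with {Z}.
ε-move Z → Y; add Y.

{Y, Z}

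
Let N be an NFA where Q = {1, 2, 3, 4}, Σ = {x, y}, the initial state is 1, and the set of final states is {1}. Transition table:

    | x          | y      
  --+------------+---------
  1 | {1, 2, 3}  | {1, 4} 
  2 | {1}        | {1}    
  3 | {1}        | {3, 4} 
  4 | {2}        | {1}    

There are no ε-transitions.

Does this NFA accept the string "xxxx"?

Start in {1}.
Read 'x': {1} → {1, 2, 3}.
Read 'x': {1, 2, 3} → {1, 2, 3}.
Read 'x': {1, 2, 3} → {1, 2, 3}.
Read 'x': {1, 2, 3} → {1, 2, 3}.
The final set {1, 2, 3} contains the accepting state 1.

Yes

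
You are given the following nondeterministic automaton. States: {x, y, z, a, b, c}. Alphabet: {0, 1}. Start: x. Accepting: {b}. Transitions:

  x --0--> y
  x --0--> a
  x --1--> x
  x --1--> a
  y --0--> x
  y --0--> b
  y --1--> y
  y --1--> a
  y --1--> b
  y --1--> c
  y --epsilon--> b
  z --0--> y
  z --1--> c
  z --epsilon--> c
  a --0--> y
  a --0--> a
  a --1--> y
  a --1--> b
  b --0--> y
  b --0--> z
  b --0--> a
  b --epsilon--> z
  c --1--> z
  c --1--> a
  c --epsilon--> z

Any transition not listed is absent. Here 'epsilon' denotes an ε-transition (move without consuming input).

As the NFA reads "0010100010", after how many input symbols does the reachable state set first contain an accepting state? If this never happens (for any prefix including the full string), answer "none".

Start in {x}.
Read '0': {x} → {y, z, a, b, c}.
None of the earlier sets intersect F, but {y, z, a, b, c} does.

1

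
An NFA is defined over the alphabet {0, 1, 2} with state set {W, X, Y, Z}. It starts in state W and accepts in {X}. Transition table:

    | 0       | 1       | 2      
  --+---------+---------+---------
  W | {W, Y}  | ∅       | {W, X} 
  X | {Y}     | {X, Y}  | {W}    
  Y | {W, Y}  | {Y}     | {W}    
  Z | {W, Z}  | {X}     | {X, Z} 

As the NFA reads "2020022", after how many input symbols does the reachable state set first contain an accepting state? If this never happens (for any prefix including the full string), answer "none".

1

Start in {W}.
Read '2': W→{W, X}; now {W, X}.
None of the earlier sets intersect F, but {W, X} does.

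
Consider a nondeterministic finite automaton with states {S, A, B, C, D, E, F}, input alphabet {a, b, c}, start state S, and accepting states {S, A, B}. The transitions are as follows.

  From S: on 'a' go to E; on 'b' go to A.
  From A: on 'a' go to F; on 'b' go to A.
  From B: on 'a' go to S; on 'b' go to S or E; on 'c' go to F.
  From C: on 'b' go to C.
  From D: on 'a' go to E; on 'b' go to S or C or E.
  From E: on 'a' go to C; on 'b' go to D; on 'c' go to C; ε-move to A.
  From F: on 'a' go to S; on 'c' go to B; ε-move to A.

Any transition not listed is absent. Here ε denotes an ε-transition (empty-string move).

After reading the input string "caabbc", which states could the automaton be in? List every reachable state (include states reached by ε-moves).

Start in {S}.
Read 'c': {S} → ∅.
The set is empty and remains empty for the remaining 5 symbols.

∅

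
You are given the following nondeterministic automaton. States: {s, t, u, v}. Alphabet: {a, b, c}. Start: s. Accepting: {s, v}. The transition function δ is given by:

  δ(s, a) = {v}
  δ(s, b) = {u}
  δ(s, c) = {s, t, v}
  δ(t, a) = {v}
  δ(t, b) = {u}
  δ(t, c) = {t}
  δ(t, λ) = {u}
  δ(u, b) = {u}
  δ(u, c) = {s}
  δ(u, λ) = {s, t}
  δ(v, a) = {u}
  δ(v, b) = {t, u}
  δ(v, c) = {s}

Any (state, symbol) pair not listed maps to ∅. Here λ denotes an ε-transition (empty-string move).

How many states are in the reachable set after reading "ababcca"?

4

Start in {s}.
Read 'a': s→{v}; now {v}.
Read 'b': v→{t, u}; union {t, u}; ε-closure = {s, t, u}.
Read 'a': s→{v}, t→{v}, u→∅; now {v}.
Read 'b': v→{t, u}; union {t, u}; ε-closure = {s, t, u}.
Read 'c': s→{s, t, v}, t→{t}, u→{s}; union {s, t, v}; ε-closure = {s, t, u, v}.
Read 'c': s→{s, t, v}, t→{t}, u→{s}, v→{s}; union {s, t, v}; ε-closure = {s, t, u, v}.
Read 'a': s→{v}, t→{v}, u→∅, v→{u}; union {u, v}; ε-closure = {s, t, u, v}.
That set has 4 states.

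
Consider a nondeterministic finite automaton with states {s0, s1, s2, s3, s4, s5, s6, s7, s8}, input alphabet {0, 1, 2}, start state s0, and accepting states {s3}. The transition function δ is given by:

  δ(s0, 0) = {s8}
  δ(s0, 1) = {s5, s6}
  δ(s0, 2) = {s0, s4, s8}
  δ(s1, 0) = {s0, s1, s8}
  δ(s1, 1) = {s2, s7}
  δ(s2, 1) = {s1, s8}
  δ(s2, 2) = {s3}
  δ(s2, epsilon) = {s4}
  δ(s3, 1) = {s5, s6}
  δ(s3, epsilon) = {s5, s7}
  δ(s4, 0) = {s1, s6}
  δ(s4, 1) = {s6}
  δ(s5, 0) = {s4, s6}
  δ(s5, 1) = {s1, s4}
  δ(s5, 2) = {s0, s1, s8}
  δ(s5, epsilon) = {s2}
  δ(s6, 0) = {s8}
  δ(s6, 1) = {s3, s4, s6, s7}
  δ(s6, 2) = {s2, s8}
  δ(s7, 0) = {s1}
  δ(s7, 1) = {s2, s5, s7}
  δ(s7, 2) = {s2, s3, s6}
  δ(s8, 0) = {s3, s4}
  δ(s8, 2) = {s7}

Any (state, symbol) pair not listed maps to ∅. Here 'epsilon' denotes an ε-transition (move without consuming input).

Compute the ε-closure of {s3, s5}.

{s2, s3, s4, s5, s7}

Begin with {s3, s5}.
ε-move s3 → s7; add s7.
ε-move s5 → s2; add s2.
ε-move s2 → s4; add s4.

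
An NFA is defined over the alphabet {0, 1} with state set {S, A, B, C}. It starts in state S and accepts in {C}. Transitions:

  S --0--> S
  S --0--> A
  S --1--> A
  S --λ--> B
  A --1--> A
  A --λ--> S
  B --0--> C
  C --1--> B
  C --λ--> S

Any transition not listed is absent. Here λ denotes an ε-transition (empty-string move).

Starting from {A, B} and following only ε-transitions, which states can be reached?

Begin with {A, B}.
ε-move A → S; add S.

{S, A, B}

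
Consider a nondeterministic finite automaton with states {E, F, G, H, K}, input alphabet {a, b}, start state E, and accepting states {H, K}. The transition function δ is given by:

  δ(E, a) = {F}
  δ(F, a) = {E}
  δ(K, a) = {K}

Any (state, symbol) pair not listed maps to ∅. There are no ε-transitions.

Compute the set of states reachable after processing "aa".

{E}

Start in {E}.
Read 'a': {E} → {F}.
Read 'a': {F} → {E}.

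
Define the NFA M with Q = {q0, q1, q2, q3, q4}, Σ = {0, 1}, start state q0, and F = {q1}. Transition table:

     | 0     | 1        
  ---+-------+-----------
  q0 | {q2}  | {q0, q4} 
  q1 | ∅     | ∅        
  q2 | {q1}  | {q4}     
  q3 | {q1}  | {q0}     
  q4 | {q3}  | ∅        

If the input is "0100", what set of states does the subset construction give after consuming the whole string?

{q1}

Start in {q0}.
Read '0': q0→{q2}; now {q2}.
Read '1': q2→{q4}; now {q4}.
Read '0': q4→{q3}; now {q3}.
Read '0': q3→{q1}; now {q1}.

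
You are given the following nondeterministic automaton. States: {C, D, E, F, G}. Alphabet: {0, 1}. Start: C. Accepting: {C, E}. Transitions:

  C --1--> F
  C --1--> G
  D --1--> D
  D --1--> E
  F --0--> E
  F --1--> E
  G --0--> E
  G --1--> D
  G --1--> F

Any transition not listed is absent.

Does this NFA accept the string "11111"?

Yes

Start in {C}.
Read '1': C→{F, G}; now {F, G}.
Read '1': F→{E}, G→{D, F}; now {D, E, F}.
Read '1': D→{D, E}, E→∅, F→{E}; now {D, E}.
Read '1': D→{D, E}, E→∅; now {D, E}.
Read '1': D→{D, E}, E→∅; now {D, E}.
The final set {D, E} contains the accepting state E.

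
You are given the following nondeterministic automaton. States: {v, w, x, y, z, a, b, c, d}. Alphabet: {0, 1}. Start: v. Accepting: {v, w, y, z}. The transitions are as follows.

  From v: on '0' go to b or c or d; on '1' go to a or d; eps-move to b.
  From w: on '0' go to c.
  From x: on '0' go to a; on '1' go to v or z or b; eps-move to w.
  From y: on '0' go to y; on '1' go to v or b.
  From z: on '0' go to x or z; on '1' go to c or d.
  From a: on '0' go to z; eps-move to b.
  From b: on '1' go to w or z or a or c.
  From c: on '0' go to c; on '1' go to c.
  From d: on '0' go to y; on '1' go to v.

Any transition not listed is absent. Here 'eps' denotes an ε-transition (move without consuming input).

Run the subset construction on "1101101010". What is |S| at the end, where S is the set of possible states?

7

Start: ε-closure({v}) = {v, b}.
Read '1': {v, b} → {w, z, a, b, c, d}.
Read '1': {w, z, a, b, c, d} → {v, w, z, a, b, c, d}.
Read '0': {v, w, z, a, b, c, d} → {w, x, y, z, b, c, d}.
Read '1': {w, x, y, z, b, c, d} → {v, w, z, a, b, c, d}.
Read '1': {v, w, z, a, b, c, d} → {v, w, z, a, b, c, d}.
Read '0': {v, w, z, a, b, c, d} → {w, x, y, z, b, c, d}.
Read '1': {w, x, y, z, b, c, d} → {v, w, z, a, b, c, d}.
Read '0': {v, w, z, a, b, c, d} → {w, x, y, z, b, c, d}.
Read '1': {w, x, y, z, b, c, d} → {v, w, z, a, b, c, d}.
Read '0': {v, w, z, a, b, c, d} → {w, x, y, z, b, c, d}.
That set has 7 states.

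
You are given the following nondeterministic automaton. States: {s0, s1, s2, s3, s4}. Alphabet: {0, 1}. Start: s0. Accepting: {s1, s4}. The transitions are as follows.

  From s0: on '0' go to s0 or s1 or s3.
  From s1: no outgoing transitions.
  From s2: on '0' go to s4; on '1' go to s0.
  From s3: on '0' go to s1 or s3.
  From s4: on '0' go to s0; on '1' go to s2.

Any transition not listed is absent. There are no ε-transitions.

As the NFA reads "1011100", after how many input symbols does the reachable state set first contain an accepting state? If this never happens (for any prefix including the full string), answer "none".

Start in {s0}.
Read '1': {s0} → ∅.
The set is empty and remains empty for the remaining 6 symbols.
No reachable set along the way intersects F.

none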